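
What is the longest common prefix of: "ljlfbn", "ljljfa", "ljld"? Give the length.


Words: ljlfbn, ljljfa, ljld
  Position 0: all 'l' => match
  Position 1: all 'j' => match
  Position 2: all 'l' => match
  Position 3: ('f', 'j', 'd') => mismatch, stop
LCP = "ljl" (length 3)

3


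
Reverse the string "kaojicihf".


Input: kaojicihf
Reading characters right to left:
  Position 8: 'f'
  Position 7: 'h'
  Position 6: 'i'
  Position 5: 'c'
  Position 4: 'i'
  Position 3: 'j'
  Position 2: 'o'
  Position 1: 'a'
  Position 0: 'k'
Reversed: fhicijoak

fhicijoak


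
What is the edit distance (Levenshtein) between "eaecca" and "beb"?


Computing edit distance: "eaecca" -> "beb"
DP table:
           b    e    b
      0    1    2    3
  e   1    1    1    2
  a   2    2    2    2
  e   3    3    2    3
  c   4    4    3    3
  c   5    5    4    4
  a   6    6    5    5
Edit distance = dp[6][3] = 5

5


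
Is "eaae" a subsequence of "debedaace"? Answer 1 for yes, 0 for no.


Check if "eaae" is a subsequence of "debedaace"
Greedy scan:
  Position 0 ('d'): no match needed
  Position 1 ('e'): matches sub[0] = 'e'
  Position 2 ('b'): no match needed
  Position 3 ('e'): no match needed
  Position 4 ('d'): no match needed
  Position 5 ('a'): matches sub[1] = 'a'
  Position 6 ('a'): matches sub[2] = 'a'
  Position 7 ('c'): no match needed
  Position 8 ('e'): matches sub[3] = 'e'
All 4 characters matched => is a subsequence

1


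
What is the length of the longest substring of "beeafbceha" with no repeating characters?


Input: "beeafbceha"
Sliding window (track last position of each char):
  Position 0 ('b'): window [0,0] length 1 -- new best
  Position 1 ('e'): window [0,1] length 2 -- new best
  Position 2 ('e'): repeat (last at 1), move window start to 2
  Position 2 ('e'): window [2,2] length 1
  Position 3 ('a'): window [2,3] length 2
  Position 4 ('f'): window [2,4] length 3 -- new best
  Position 5 ('b'): window [2,5] length 4 -- new best
  Position 6 ('c'): window [2,6] length 5 -- new best
  Position 7 ('e'): repeat (last at 2), move window start to 3
  Position 7 ('e'): window [3,7] length 5
  Position 8 ('h'): window [3,8] length 6 -- new best
  Position 9 ('a'): repeat (last at 3), move window start to 4
  Position 9 ('a'): window [4,9] length 6
Longest substring with no repeats: "afbceh" with length 6

6


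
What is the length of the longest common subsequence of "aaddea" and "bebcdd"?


LCS of "aaddea" and "bebcdd"
DP table:
           b    e    b    c    d    d
      0    0    0    0    0    0    0
  a   0    0    0    0    0    0    0
  a   0    0    0    0    0    0    0
  d   0    0    0    0    0    1    1
  d   0    0    0    0    0    1    2
  e   0    0    1    1    1    1    2
  a   0    0    1    1    1    1    2
LCS length = dp[6][6] = 2

2


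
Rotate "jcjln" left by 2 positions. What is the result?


Input: "jcjln", rotate left by 2
First 2 characters: "jc"
Remaining characters: "jln"
Concatenate remaining + first: "jln" + "jc" = "jlnjc"

jlnjc


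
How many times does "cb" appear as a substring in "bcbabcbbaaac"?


Searching for "cb" in "bcbabcbbaaac"
Scanning each position:
  Position 0: "bc" => no
  Position 1: "cb" => MATCH
  Position 2: "ba" => no
  Position 3: "ab" => no
  Position 4: "bc" => no
  Position 5: "cb" => MATCH
  Position 6: "bb" => no
  Position 7: "ba" => no
  Position 8: "aa" => no
  Position 9: "aa" => no
  Position 10: "ac" => no
Total occurrences: 2

2


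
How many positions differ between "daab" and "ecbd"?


Comparing "daab" and "ecbd" position by position:
  Position 0: 'd' vs 'e' => DIFFER
  Position 1: 'a' vs 'c' => DIFFER
  Position 2: 'a' vs 'b' => DIFFER
  Position 3: 'b' vs 'd' => DIFFER
Positions that differ: 4

4


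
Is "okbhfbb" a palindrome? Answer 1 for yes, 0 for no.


Input: okbhfbb
Reversed: bbfhbko
  Compare pos 0 ('o') with pos 6 ('b'): MISMATCH
  Compare pos 1 ('k') with pos 5 ('b'): MISMATCH
  Compare pos 2 ('b') with pos 4 ('f'): MISMATCH
Result: not a palindrome

0


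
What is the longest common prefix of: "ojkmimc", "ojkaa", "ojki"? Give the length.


Words: ojkmimc, ojkaa, ojki
  Position 0: all 'o' => match
  Position 1: all 'j' => match
  Position 2: all 'k' => match
  Position 3: ('m', 'a', 'i') => mismatch, stop
LCP = "ojk" (length 3)

3


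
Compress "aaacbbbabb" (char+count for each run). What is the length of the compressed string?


Input: aaacbbbabb
Runs:
  'a' x 3 => "a3"
  'c' x 1 => "c1"
  'b' x 3 => "b3"
  'a' x 1 => "a1"
  'b' x 2 => "b2"
Compressed: "a3c1b3a1b2"
Compressed length: 10

10


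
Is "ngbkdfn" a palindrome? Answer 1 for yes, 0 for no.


Input: ngbkdfn
Reversed: nfdkbgn
  Compare pos 0 ('n') with pos 6 ('n'): match
  Compare pos 1 ('g') with pos 5 ('f'): MISMATCH
  Compare pos 2 ('b') with pos 4 ('d'): MISMATCH
Result: not a palindrome

0


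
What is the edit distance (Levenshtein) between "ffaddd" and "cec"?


Computing edit distance: "ffaddd" -> "cec"
DP table:
           c    e    c
      0    1    2    3
  f   1    1    2    3
  f   2    2    2    3
  a   3    3    3    3
  d   4    4    4    4
  d   5    5    5    5
  d   6    6    6    6
Edit distance = dp[6][3] = 6

6


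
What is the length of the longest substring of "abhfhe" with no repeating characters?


Input: "abhfhe"
Sliding window (track last position of each char):
  Position 0 ('a'): window [0,0] length 1 -- new best
  Position 1 ('b'): window [0,1] length 2 -- new best
  Position 2 ('h'): window [0,2] length 3 -- new best
  Position 3 ('f'): window [0,3] length 4 -- new best
  Position 4 ('h'): repeat (last at 2), move window start to 3
  Position 4 ('h'): window [3,4] length 2
  Position 5 ('e'): window [3,5] length 3
Longest substring with no repeats: "abhf" with length 4

4


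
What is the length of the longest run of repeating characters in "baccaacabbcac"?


Input: "baccaacabbcac"
Scanning for longest run:
  Position 1 ('a'): new char, reset run to 1
  Position 2 ('c'): new char, reset run to 1
  Position 3 ('c'): continues run of 'c', length=2
  Position 4 ('a'): new char, reset run to 1
  Position 5 ('a'): continues run of 'a', length=2
  Position 6 ('c'): new char, reset run to 1
  Position 7 ('a'): new char, reset run to 1
  Position 8 ('b'): new char, reset run to 1
  Position 9 ('b'): continues run of 'b', length=2
  Position 10 ('c'): new char, reset run to 1
  Position 11 ('a'): new char, reset run to 1
  Position 12 ('c'): new char, reset run to 1
Longest run: 'c' with length 2

2


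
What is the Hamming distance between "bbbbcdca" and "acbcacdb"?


Comparing "bbbbcdca" and "acbcacdb" position by position:
  Position 0: 'b' vs 'a' => differ
  Position 1: 'b' vs 'c' => differ
  Position 2: 'b' vs 'b' => same
  Position 3: 'b' vs 'c' => differ
  Position 4: 'c' vs 'a' => differ
  Position 5: 'd' vs 'c' => differ
  Position 6: 'c' vs 'd' => differ
  Position 7: 'a' vs 'b' => differ
Total differences (Hamming distance): 7

7


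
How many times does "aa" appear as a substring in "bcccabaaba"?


Searching for "aa" in "bcccabaaba"
Scanning each position:
  Position 0: "bc" => no
  Position 1: "cc" => no
  Position 2: "cc" => no
  Position 3: "ca" => no
  Position 4: "ab" => no
  Position 5: "ba" => no
  Position 6: "aa" => MATCH
  Position 7: "ab" => no
  Position 8: "ba" => no
Total occurrences: 1

1


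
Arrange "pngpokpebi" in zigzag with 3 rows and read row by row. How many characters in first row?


Zigzag "pngpokpebi" into 3 rows:
Placing characters:
  'p' => row 0
  'n' => row 1
  'g' => row 2
  'p' => row 1
  'o' => row 0
  'k' => row 1
  'p' => row 2
  'e' => row 1
  'b' => row 0
  'i' => row 1
Rows:
  Row 0: "pob"
  Row 1: "npkei"
  Row 2: "gp"
First row length: 3

3


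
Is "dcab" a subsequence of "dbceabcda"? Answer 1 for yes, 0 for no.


Check if "dcab" is a subsequence of "dbceabcda"
Greedy scan:
  Position 0 ('d'): matches sub[0] = 'd'
  Position 1 ('b'): no match needed
  Position 2 ('c'): matches sub[1] = 'c'
  Position 3 ('e'): no match needed
  Position 4 ('a'): matches sub[2] = 'a'
  Position 5 ('b'): matches sub[3] = 'b'
  Position 6 ('c'): no match needed
  Position 7 ('d'): no match needed
  Position 8 ('a'): no match needed
All 4 characters matched => is a subsequence

1


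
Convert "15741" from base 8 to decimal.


Input: "15741" in base 8
Positional expansion:
  Digit '1' (value 1) x 8^4 = 4096
  Digit '5' (value 5) x 8^3 = 2560
  Digit '7' (value 7) x 8^2 = 448
  Digit '4' (value 4) x 8^1 = 32
  Digit '1' (value 1) x 8^0 = 1
Sum = 7137

7137


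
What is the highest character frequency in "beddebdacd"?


Input: beddebdacd
Character counts:
  'a': 1
  'b': 2
  'c': 1
  'd': 4
  'e': 2
Maximum frequency: 4

4


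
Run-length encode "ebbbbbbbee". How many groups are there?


Input: ebbbbbbbee
Scanning for consecutive runs:
  Group 1: 'e' x 1 (positions 0-0)
  Group 2: 'b' x 7 (positions 1-7)
  Group 3: 'e' x 2 (positions 8-9)
Total groups: 3

3


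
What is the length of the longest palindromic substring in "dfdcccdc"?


Input: "dfdcccdc"
Checking substrings for palindromes:
  [2:7] "dcccd" (len 5) => palindrome
  [0:3] "dfd" (len 3) => palindrome
  [3:6] "ccc" (len 3) => palindrome
  [5:8] "cdc" (len 3) => palindrome
  [3:5] "cc" (len 2) => palindrome
  [4:6] "cc" (len 2) => palindrome
Longest palindromic substring: "dcccd" with length 5

5


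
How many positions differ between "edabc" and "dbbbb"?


Comparing "edabc" and "dbbbb" position by position:
  Position 0: 'e' vs 'd' => DIFFER
  Position 1: 'd' vs 'b' => DIFFER
  Position 2: 'a' vs 'b' => DIFFER
  Position 3: 'b' vs 'b' => same
  Position 4: 'c' vs 'b' => DIFFER
Positions that differ: 4

4


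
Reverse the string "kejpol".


Input: kejpol
Reading characters right to left:
  Position 5: 'l'
  Position 4: 'o'
  Position 3: 'p'
  Position 2: 'j'
  Position 1: 'e'
  Position 0: 'k'
Reversed: lopjek

lopjek


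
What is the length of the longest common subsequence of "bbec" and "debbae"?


LCS of "bbec" and "debbae"
DP table:
           d    e    b    b    a    e
      0    0    0    0    0    0    0
  b   0    0    0    1    1    1    1
  b   0    0    0    1    2    2    2
  e   0    0    1    1    2    2    3
  c   0    0    1    1    2    2    3
LCS length = dp[4][6] = 3

3


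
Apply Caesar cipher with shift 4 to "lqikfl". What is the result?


Caesar cipher: shift "lqikfl" by 4
  'l' (pos 11) + 4 = pos 15 = 'p'
  'q' (pos 16) + 4 = pos 20 = 'u'
  'i' (pos 8) + 4 = pos 12 = 'm'
  'k' (pos 10) + 4 = pos 14 = 'o'
  'f' (pos 5) + 4 = pos 9 = 'j'
  'l' (pos 11) + 4 = pos 15 = 'p'
Result: pumojp

pumojp


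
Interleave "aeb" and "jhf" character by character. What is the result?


Interleaving "aeb" and "jhf":
  Position 0: 'a' from first, 'j' from second => "aj"
  Position 1: 'e' from first, 'h' from second => "eh"
  Position 2: 'b' from first, 'f' from second => "bf"
Result: ajehbf

ajehbf


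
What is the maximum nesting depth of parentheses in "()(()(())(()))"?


Input: "()(()(())(()))"
Tracking depth:
  Position 0 '(': depth becomes 1
  Position 1 ')': depth becomes 0
  Position 2 '(': depth becomes 1
  Position 3 '(': depth becomes 2
  Position 4 ')': depth becomes 1
  Position 5 '(': depth becomes 2
  Position 6 '(': depth becomes 3
  Position 7 ')': depth becomes 2
  Position 8 ')': depth becomes 1
  Position 9 '(': depth becomes 2
  Position 10 '(': depth becomes 3
  Position 11 ')': depth becomes 2
  Position 12 ')': depth becomes 1
  Position 13 ')': depth becomes 0
Maximum depth reached: 3

3


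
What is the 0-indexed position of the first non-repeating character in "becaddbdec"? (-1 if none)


Input: becaddbdec
Character frequencies:
  'a': 1
  'b': 2
  'c': 2
  'd': 3
  'e': 2
Scanning left to right for freq == 1:
  Position 0 ('b'): freq=2, skip
  Position 1 ('e'): freq=2, skip
  Position 2 ('c'): freq=2, skip
  Position 3 ('a'): unique! => answer = 3

3


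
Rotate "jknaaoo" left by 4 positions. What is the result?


Input: "jknaaoo", rotate left by 4
First 4 characters: "jkna"
Remaining characters: "aoo"
Concatenate remaining + first: "aoo" + "jkna" = "aoojkna"

aoojkna


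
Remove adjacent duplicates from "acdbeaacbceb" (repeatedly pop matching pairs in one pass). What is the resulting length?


Input: acdbeaacbceb
Stack-based adjacent duplicate removal:
  Read 'a': push. Stack: a
  Read 'c': push. Stack: ac
  Read 'd': push. Stack: acd
  Read 'b': push. Stack: acdb
  Read 'e': push. Stack: acdbe
  Read 'a': push. Stack: acdbea
  Read 'a': matches stack top 'a' => pop. Stack: acdbe
  Read 'c': push. Stack: acdbec
  Read 'b': push. Stack: acdbecb
  Read 'c': push. Stack: acdbecbc
  Read 'e': push. Stack: acdbecbce
  Read 'b': push. Stack: acdbecbceb
Final stack: "acdbecbceb" (length 10)

10


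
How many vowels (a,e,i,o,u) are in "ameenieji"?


Input: ameenieji
Checking each character:
  'a' at position 0: vowel (running total: 1)
  'm' at position 1: consonant
  'e' at position 2: vowel (running total: 2)
  'e' at position 3: vowel (running total: 3)
  'n' at position 4: consonant
  'i' at position 5: vowel (running total: 4)
  'e' at position 6: vowel (running total: 5)
  'j' at position 7: consonant
  'i' at position 8: vowel (running total: 6)
Total vowels: 6

6


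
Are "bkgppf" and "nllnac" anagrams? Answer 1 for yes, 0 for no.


Strings: "bkgppf", "nllnac"
Sorted first:  bfgkpp
Sorted second: acllnn
Differ at position 0: 'b' vs 'a' => not anagrams

0


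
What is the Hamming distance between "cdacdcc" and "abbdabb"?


Comparing "cdacdcc" and "abbdabb" position by position:
  Position 0: 'c' vs 'a' => differ
  Position 1: 'd' vs 'b' => differ
  Position 2: 'a' vs 'b' => differ
  Position 3: 'c' vs 'd' => differ
  Position 4: 'd' vs 'a' => differ
  Position 5: 'c' vs 'b' => differ
  Position 6: 'c' vs 'b' => differ
Total differences (Hamming distance): 7

7


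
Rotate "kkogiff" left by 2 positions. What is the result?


Input: "kkogiff", rotate left by 2
First 2 characters: "kk"
Remaining characters: "ogiff"
Concatenate remaining + first: "ogiff" + "kk" = "ogiffkk"

ogiffkk


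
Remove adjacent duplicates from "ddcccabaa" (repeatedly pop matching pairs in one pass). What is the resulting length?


Input: ddcccabaa
Stack-based adjacent duplicate removal:
  Read 'd': push. Stack: d
  Read 'd': matches stack top 'd' => pop. Stack: (empty)
  Read 'c': push. Stack: c
  Read 'c': matches stack top 'c' => pop. Stack: (empty)
  Read 'c': push. Stack: c
  Read 'a': push. Stack: ca
  Read 'b': push. Stack: cab
  Read 'a': push. Stack: caba
  Read 'a': matches stack top 'a' => pop. Stack: cab
Final stack: "cab" (length 3)

3


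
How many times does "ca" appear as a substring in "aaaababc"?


Searching for "ca" in "aaaababc"
Scanning each position:
  Position 0: "aa" => no
  Position 1: "aa" => no
  Position 2: "aa" => no
  Position 3: "ab" => no
  Position 4: "ba" => no
  Position 5: "ab" => no
  Position 6: "bc" => no
Total occurrences: 0

0


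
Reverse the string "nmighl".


Input: nmighl
Reading characters right to left:
  Position 5: 'l'
  Position 4: 'h'
  Position 3: 'g'
  Position 2: 'i'
  Position 1: 'm'
  Position 0: 'n'
Reversed: lhgimn

lhgimn


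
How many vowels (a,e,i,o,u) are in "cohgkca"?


Input: cohgkca
Checking each character:
  'c' at position 0: consonant
  'o' at position 1: vowel (running total: 1)
  'h' at position 2: consonant
  'g' at position 3: consonant
  'k' at position 4: consonant
  'c' at position 5: consonant
  'a' at position 6: vowel (running total: 2)
Total vowels: 2

2


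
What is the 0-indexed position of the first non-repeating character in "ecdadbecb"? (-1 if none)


Input: ecdadbecb
Character frequencies:
  'a': 1
  'b': 2
  'c': 2
  'd': 2
  'e': 2
Scanning left to right for freq == 1:
  Position 0 ('e'): freq=2, skip
  Position 1 ('c'): freq=2, skip
  Position 2 ('d'): freq=2, skip
  Position 3 ('a'): unique! => answer = 3

3


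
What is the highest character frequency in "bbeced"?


Input: bbeced
Character counts:
  'b': 2
  'c': 1
  'd': 1
  'e': 2
Maximum frequency: 2

2


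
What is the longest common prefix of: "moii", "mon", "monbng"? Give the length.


Words: moii, mon, monbng
  Position 0: all 'm' => match
  Position 1: all 'o' => match
  Position 2: ('i', 'n', 'n') => mismatch, stop
LCP = "mo" (length 2)

2


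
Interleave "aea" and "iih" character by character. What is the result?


Interleaving "aea" and "iih":
  Position 0: 'a' from first, 'i' from second => "ai"
  Position 1: 'e' from first, 'i' from second => "ei"
  Position 2: 'a' from first, 'h' from second => "ah"
Result: aieiah

aieiah


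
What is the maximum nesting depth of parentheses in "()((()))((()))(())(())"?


Input: "()((()))((()))(())(())"
Tracking depth:
  Position 0 '(': depth becomes 1
  Position 1 ')': depth becomes 0
  Position 2 '(': depth becomes 1
  Position 3 '(': depth becomes 2
  Position 4 '(': depth becomes 3
  Position 5 ')': depth becomes 2
  Position 6 ')': depth becomes 1
  Position 7 ')': depth becomes 0
  Position 8 '(': depth becomes 1
  Position 9 '(': depth becomes 2
  Position 10 '(': depth becomes 3
  Position 11 ')': depth becomes 2
  Position 12 ')': depth becomes 1
  Position 13 ')': depth becomes 0
  Position 14 '(': depth becomes 1
  Position 15 '(': depth becomes 2
  Position 16 ')': depth becomes 1
  Position 17 ')': depth becomes 0
  Position 18 '(': depth becomes 1
  Position 19 '(': depth becomes 2
  Position 20 ')': depth becomes 1
  Position 21 ')': depth becomes 0
Maximum depth reached: 3

3


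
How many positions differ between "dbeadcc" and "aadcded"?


Comparing "dbeadcc" and "aadcded" position by position:
  Position 0: 'd' vs 'a' => DIFFER
  Position 1: 'b' vs 'a' => DIFFER
  Position 2: 'e' vs 'd' => DIFFER
  Position 3: 'a' vs 'c' => DIFFER
  Position 4: 'd' vs 'd' => same
  Position 5: 'c' vs 'e' => DIFFER
  Position 6: 'c' vs 'd' => DIFFER
Positions that differ: 6

6


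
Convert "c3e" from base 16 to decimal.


Input: "c3e" in base 16
Positional expansion:
  Digit 'c' (value 12) x 16^2 = 3072
  Digit '3' (value 3) x 16^1 = 48
  Digit 'e' (value 14) x 16^0 = 14
Sum = 3134

3134


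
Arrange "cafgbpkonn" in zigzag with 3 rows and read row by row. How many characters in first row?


Zigzag "cafgbpkonn" into 3 rows:
Placing characters:
  'c' => row 0
  'a' => row 1
  'f' => row 2
  'g' => row 1
  'b' => row 0
  'p' => row 1
  'k' => row 2
  'o' => row 1
  'n' => row 0
  'n' => row 1
Rows:
  Row 0: "cbn"
  Row 1: "agpon"
  Row 2: "fk"
First row length: 3

3


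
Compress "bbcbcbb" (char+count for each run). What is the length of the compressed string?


Input: bbcbcbb
Runs:
  'b' x 2 => "b2"
  'c' x 1 => "c1"
  'b' x 1 => "b1"
  'c' x 1 => "c1"
  'b' x 2 => "b2"
Compressed: "b2c1b1c1b2"
Compressed length: 10

10


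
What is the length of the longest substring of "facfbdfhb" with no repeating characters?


Input: "facfbdfhb"
Sliding window (track last position of each char):
  Position 0 ('f'): window [0,0] length 1 -- new best
  Position 1 ('a'): window [0,1] length 2 -- new best
  Position 2 ('c'): window [0,2] length 3 -- new best
  Position 3 ('f'): repeat (last at 0), move window start to 1
  Position 3 ('f'): window [1,3] length 3
  Position 4 ('b'): window [1,4] length 4 -- new best
  Position 5 ('d'): window [1,5] length 5 -- new best
  Position 6 ('f'): repeat (last at 3), move window start to 4
  Position 6 ('f'): window [4,6] length 3
  Position 7 ('h'): window [4,7] length 4
  Position 8 ('b'): repeat (last at 4), move window start to 5
  Position 8 ('b'): window [5,8] length 4
Longest substring with no repeats: "acfbd" with length 5

5


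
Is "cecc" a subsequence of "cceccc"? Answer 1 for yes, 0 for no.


Check if "cecc" is a subsequence of "cceccc"
Greedy scan:
  Position 0 ('c'): matches sub[0] = 'c'
  Position 1 ('c'): no match needed
  Position 2 ('e'): matches sub[1] = 'e'
  Position 3 ('c'): matches sub[2] = 'c'
  Position 4 ('c'): matches sub[3] = 'c'
  Position 5 ('c'): no match needed
All 4 characters matched => is a subsequence

1


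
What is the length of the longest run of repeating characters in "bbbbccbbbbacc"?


Input: "bbbbccbbbbacc"
Scanning for longest run:
  Position 1 ('b'): continues run of 'b', length=2
  Position 2 ('b'): continues run of 'b', length=3
  Position 3 ('b'): continues run of 'b', length=4
  Position 4 ('c'): new char, reset run to 1
  Position 5 ('c'): continues run of 'c', length=2
  Position 6 ('b'): new char, reset run to 1
  Position 7 ('b'): continues run of 'b', length=2
  Position 8 ('b'): continues run of 'b', length=3
  Position 9 ('b'): continues run of 'b', length=4
  Position 10 ('a'): new char, reset run to 1
  Position 11 ('c'): new char, reset run to 1
  Position 12 ('c'): continues run of 'c', length=2
Longest run: 'b' with length 4

4


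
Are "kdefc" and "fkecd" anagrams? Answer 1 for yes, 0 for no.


Strings: "kdefc", "fkecd"
Sorted first:  cdefk
Sorted second: cdefk
Sorted forms match => anagrams

1


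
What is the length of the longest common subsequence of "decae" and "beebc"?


LCS of "decae" and "beebc"
DP table:
           b    e    e    b    c
      0    0    0    0    0    0
  d   0    0    0    0    0    0
  e   0    0    1    1    1    1
  c   0    0    1    1    1    2
  a   0    0    1    1    1    2
  e   0    0    1    2    2    2
LCS length = dp[5][5] = 2

2


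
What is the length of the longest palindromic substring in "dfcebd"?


Input: "dfcebd"
Checking substrings for palindromes:
  No multi-char palindromic substrings found
Longest palindromic substring: "d" with length 1

1


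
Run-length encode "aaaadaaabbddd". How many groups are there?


Input: aaaadaaabbddd
Scanning for consecutive runs:
  Group 1: 'a' x 4 (positions 0-3)
  Group 2: 'd' x 1 (positions 4-4)
  Group 3: 'a' x 3 (positions 5-7)
  Group 4: 'b' x 2 (positions 8-9)
  Group 5: 'd' x 3 (positions 10-12)
Total groups: 5

5


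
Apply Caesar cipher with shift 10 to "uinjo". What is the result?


Caesar cipher: shift "uinjo" by 10
  'u' (pos 20) + 10 = pos 4 = 'e'
  'i' (pos 8) + 10 = pos 18 = 's'
  'n' (pos 13) + 10 = pos 23 = 'x'
  'j' (pos 9) + 10 = pos 19 = 't'
  'o' (pos 14) + 10 = pos 24 = 'y'
Result: esxty

esxty


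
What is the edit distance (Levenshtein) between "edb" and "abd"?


Computing edit distance: "edb" -> "abd"
DP table:
           a    b    d
      0    1    2    3
  e   1    1    2    3
  d   2    2    2    2
  b   3    3    2    3
Edit distance = dp[3][3] = 3

3


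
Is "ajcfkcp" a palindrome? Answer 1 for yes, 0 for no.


Input: ajcfkcp
Reversed: pckfcja
  Compare pos 0 ('a') with pos 6 ('p'): MISMATCH
  Compare pos 1 ('j') with pos 5 ('c'): MISMATCH
  Compare pos 2 ('c') with pos 4 ('k'): MISMATCH
Result: not a palindrome

0


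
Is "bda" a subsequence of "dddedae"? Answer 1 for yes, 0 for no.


Check if "bda" is a subsequence of "dddedae"
Greedy scan:
  Position 0 ('d'): no match needed
  Position 1 ('d'): no match needed
  Position 2 ('d'): no match needed
  Position 3 ('e'): no match needed
  Position 4 ('d'): no match needed
  Position 5 ('a'): no match needed
  Position 6 ('e'): no match needed
Only matched 0/3 characters => not a subsequence

0


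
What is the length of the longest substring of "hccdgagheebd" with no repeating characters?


Input: "hccdgagheebd"
Sliding window (track last position of each char):
  Position 0 ('h'): window [0,0] length 1 -- new best
  Position 1 ('c'): window [0,1] length 2 -- new best
  Position 2 ('c'): repeat (last at 1), move window start to 2
  Position 2 ('c'): window [2,2] length 1
  Position 3 ('d'): window [2,3] length 2
  Position 4 ('g'): window [2,4] length 3 -- new best
  Position 5 ('a'): window [2,5] length 4 -- new best
  Position 6 ('g'): repeat (last at 4), move window start to 5
  Position 6 ('g'): window [5,6] length 2
  Position 7 ('h'): window [5,7] length 3
  Position 8 ('e'): window [5,8] length 4
  Position 9 ('e'): repeat (last at 8), move window start to 9
  Position 9 ('e'): window [9,9] length 1
  Position 10 ('b'): window [9,10] length 2
  Position 11 ('d'): window [9,11] length 3
Longest substring with no repeats: "cdga" with length 4

4


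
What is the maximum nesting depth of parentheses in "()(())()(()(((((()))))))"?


Input: "()(())()(()(((((()))))))"
Tracking depth:
  Position 0 '(': depth becomes 1
  Position 1 ')': depth becomes 0
  Position 2 '(': depth becomes 1
  Position 3 '(': depth becomes 2
  Position 4 ')': depth becomes 1
  Position 5 ')': depth becomes 0
  Position 6 '(': depth becomes 1
  Position 7 ')': depth becomes 0
  Position 8 '(': depth becomes 1
  Position 9 '(': depth becomes 2
  Position 10 ')': depth becomes 1
  Position 11 '(': depth becomes 2
  Position 12 '(': depth becomes 3
  Position 13 '(': depth becomes 4
  Position 14 '(': depth becomes 5
  Position 15 '(': depth becomes 6
  Position 16 '(': depth becomes 7
  Position 17 ')': depth becomes 6
  Position 18 ')': depth becomes 5
  Position 19 ')': depth becomes 4
  Position 20 ')': depth becomes 3
  Position 21 ')': depth becomes 2
  Position 22 ')': depth becomes 1
  Position 23 ')': depth becomes 0
Maximum depth reached: 7

7


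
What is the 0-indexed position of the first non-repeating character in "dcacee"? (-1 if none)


Input: dcacee
Character frequencies:
  'a': 1
  'c': 2
  'd': 1
  'e': 2
Scanning left to right for freq == 1:
  Position 0 ('d'): unique! => answer = 0

0


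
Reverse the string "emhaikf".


Input: emhaikf
Reading characters right to left:
  Position 6: 'f'
  Position 5: 'k'
  Position 4: 'i'
  Position 3: 'a'
  Position 2: 'h'
  Position 1: 'm'
  Position 0: 'e'
Reversed: fkiahme

fkiahme


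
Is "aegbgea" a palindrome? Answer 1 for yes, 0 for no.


Input: aegbgea
Reversed: aegbgea
  Compare pos 0 ('a') with pos 6 ('a'): match
  Compare pos 1 ('e') with pos 5 ('e'): match
  Compare pos 2 ('g') with pos 4 ('g'): match
Result: palindrome

1


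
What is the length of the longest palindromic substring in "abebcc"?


Input: "abebcc"
Checking substrings for palindromes:
  [1:4] "beb" (len 3) => palindrome
  [4:6] "cc" (len 2) => palindrome
Longest palindromic substring: "beb" with length 3

3


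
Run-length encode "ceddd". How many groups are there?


Input: ceddd
Scanning for consecutive runs:
  Group 1: 'c' x 1 (positions 0-0)
  Group 2: 'e' x 1 (positions 1-1)
  Group 3: 'd' x 3 (positions 2-4)
Total groups: 3

3


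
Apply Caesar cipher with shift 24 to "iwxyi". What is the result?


Caesar cipher: shift "iwxyi" by 24
  'i' (pos 8) + 24 = pos 6 = 'g'
  'w' (pos 22) + 24 = pos 20 = 'u'
  'x' (pos 23) + 24 = pos 21 = 'v'
  'y' (pos 24) + 24 = pos 22 = 'w'
  'i' (pos 8) + 24 = pos 6 = 'g'
Result: guvwg

guvwg


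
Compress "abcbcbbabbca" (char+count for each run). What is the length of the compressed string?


Input: abcbcbbabbca
Runs:
  'a' x 1 => "a1"
  'b' x 1 => "b1"
  'c' x 1 => "c1"
  'b' x 1 => "b1"
  'c' x 1 => "c1"
  'b' x 2 => "b2"
  'a' x 1 => "a1"
  'b' x 2 => "b2"
  'c' x 1 => "c1"
  'a' x 1 => "a1"
Compressed: "a1b1c1b1c1b2a1b2c1a1"
Compressed length: 20

20


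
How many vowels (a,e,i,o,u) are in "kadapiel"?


Input: kadapiel
Checking each character:
  'k' at position 0: consonant
  'a' at position 1: vowel (running total: 1)
  'd' at position 2: consonant
  'a' at position 3: vowel (running total: 2)
  'p' at position 4: consonant
  'i' at position 5: vowel (running total: 3)
  'e' at position 6: vowel (running total: 4)
  'l' at position 7: consonant
Total vowels: 4

4


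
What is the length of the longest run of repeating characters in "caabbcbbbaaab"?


Input: "caabbcbbbaaab"
Scanning for longest run:
  Position 1 ('a'): new char, reset run to 1
  Position 2 ('a'): continues run of 'a', length=2
  Position 3 ('b'): new char, reset run to 1
  Position 4 ('b'): continues run of 'b', length=2
  Position 5 ('c'): new char, reset run to 1
  Position 6 ('b'): new char, reset run to 1
  Position 7 ('b'): continues run of 'b', length=2
  Position 8 ('b'): continues run of 'b', length=3
  Position 9 ('a'): new char, reset run to 1
  Position 10 ('a'): continues run of 'a', length=2
  Position 11 ('a'): continues run of 'a', length=3
  Position 12 ('b'): new char, reset run to 1
Longest run: 'b' with length 3

3


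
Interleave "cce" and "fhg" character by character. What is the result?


Interleaving "cce" and "fhg":
  Position 0: 'c' from first, 'f' from second => "cf"
  Position 1: 'c' from first, 'h' from second => "ch"
  Position 2: 'e' from first, 'g' from second => "eg"
Result: cfcheg

cfcheg


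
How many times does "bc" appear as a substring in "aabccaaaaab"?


Searching for "bc" in "aabccaaaaab"
Scanning each position:
  Position 0: "aa" => no
  Position 1: "ab" => no
  Position 2: "bc" => MATCH
  Position 3: "cc" => no
  Position 4: "ca" => no
  Position 5: "aa" => no
  Position 6: "aa" => no
  Position 7: "aa" => no
  Position 8: "aa" => no
  Position 9: "ab" => no
Total occurrences: 1

1


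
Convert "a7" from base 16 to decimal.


Input: "a7" in base 16
Positional expansion:
  Digit 'a' (value 10) x 16^1 = 160
  Digit '7' (value 7) x 16^0 = 7
Sum = 167

167


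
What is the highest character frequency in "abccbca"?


Input: abccbca
Character counts:
  'a': 2
  'b': 2
  'c': 3
Maximum frequency: 3

3


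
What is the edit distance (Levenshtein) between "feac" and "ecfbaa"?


Computing edit distance: "feac" -> "ecfbaa"
DP table:
           e    c    f    b    a    a
      0    1    2    3    4    5    6
  f   1    1    2    2    3    4    5
  e   2    1    2    3    3    4    5
  a   3    2    2    3    4    3    4
  c   4    3    2    3    4    4    4
Edit distance = dp[4][6] = 4

4


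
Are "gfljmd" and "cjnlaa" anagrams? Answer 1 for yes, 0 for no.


Strings: "gfljmd", "cjnlaa"
Sorted first:  dfgjlm
Sorted second: aacjln
Differ at position 0: 'd' vs 'a' => not anagrams

0


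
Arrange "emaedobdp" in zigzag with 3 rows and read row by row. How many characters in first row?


Zigzag "emaedobdp" into 3 rows:
Placing characters:
  'e' => row 0
  'm' => row 1
  'a' => row 2
  'e' => row 1
  'd' => row 0
  'o' => row 1
  'b' => row 2
  'd' => row 1
  'p' => row 0
Rows:
  Row 0: "edp"
  Row 1: "meod"
  Row 2: "ab"
First row length: 3

3


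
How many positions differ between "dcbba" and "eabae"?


Comparing "dcbba" and "eabae" position by position:
  Position 0: 'd' vs 'e' => DIFFER
  Position 1: 'c' vs 'a' => DIFFER
  Position 2: 'b' vs 'b' => same
  Position 3: 'b' vs 'a' => DIFFER
  Position 4: 'a' vs 'e' => DIFFER
Positions that differ: 4

4


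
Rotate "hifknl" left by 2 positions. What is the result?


Input: "hifknl", rotate left by 2
First 2 characters: "hi"
Remaining characters: "fknl"
Concatenate remaining + first: "fknl" + "hi" = "fknlhi"

fknlhi


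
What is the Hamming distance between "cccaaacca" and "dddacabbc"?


Comparing "cccaaacca" and "dddacabbc" position by position:
  Position 0: 'c' vs 'd' => differ
  Position 1: 'c' vs 'd' => differ
  Position 2: 'c' vs 'd' => differ
  Position 3: 'a' vs 'a' => same
  Position 4: 'a' vs 'c' => differ
  Position 5: 'a' vs 'a' => same
  Position 6: 'c' vs 'b' => differ
  Position 7: 'c' vs 'b' => differ
  Position 8: 'a' vs 'c' => differ
Total differences (Hamming distance): 7

7


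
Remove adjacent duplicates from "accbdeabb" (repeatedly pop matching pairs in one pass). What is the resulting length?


Input: accbdeabb
Stack-based adjacent duplicate removal:
  Read 'a': push. Stack: a
  Read 'c': push. Stack: ac
  Read 'c': matches stack top 'c' => pop. Stack: a
  Read 'b': push. Stack: ab
  Read 'd': push. Stack: abd
  Read 'e': push. Stack: abde
  Read 'a': push. Stack: abdea
  Read 'b': push. Stack: abdeab
  Read 'b': matches stack top 'b' => pop. Stack: abdea
Final stack: "abdea" (length 5)

5


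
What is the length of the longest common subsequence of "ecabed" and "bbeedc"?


LCS of "ecabed" and "bbeedc"
DP table:
           b    b    e    e    d    c
      0    0    0    0    0    0    0
  e   0    0    0    1    1    1    1
  c   0    0    0    1    1    1    2
  a   0    0    0    1    1    1    2
  b   0    1    1    1    1    1    2
  e   0    1    1    2    2    2    2
  d   0    1    1    2    2    3    3
LCS length = dp[6][6] = 3

3


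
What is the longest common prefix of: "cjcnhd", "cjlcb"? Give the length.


Words: cjcnhd, cjlcb
  Position 0: all 'c' => match
  Position 1: all 'j' => match
  Position 2: ('c', 'l') => mismatch, stop
LCP = "cj" (length 2)

2


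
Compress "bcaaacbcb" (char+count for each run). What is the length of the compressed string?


Input: bcaaacbcb
Runs:
  'b' x 1 => "b1"
  'c' x 1 => "c1"
  'a' x 3 => "a3"
  'c' x 1 => "c1"
  'b' x 1 => "b1"
  'c' x 1 => "c1"
  'b' x 1 => "b1"
Compressed: "b1c1a3c1b1c1b1"
Compressed length: 14

14


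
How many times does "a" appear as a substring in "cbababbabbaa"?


Searching for "a" in "cbababbabbaa"
Scanning each position:
  Position 0: "c" => no
  Position 1: "b" => no
  Position 2: "a" => MATCH
  Position 3: "b" => no
  Position 4: "a" => MATCH
  Position 5: "b" => no
  Position 6: "b" => no
  Position 7: "a" => MATCH
  Position 8: "b" => no
  Position 9: "b" => no
  Position 10: "a" => MATCH
  Position 11: "a" => MATCH
Total occurrences: 5

5


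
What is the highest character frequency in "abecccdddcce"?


Input: abecccdddcce
Character counts:
  'a': 1
  'b': 1
  'c': 5
  'd': 3
  'e': 2
Maximum frequency: 5

5


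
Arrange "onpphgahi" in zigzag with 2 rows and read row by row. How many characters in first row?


Zigzag "onpphgahi" into 2 rows:
Placing characters:
  'o' => row 0
  'n' => row 1
  'p' => row 0
  'p' => row 1
  'h' => row 0
  'g' => row 1
  'a' => row 0
  'h' => row 1
  'i' => row 0
Rows:
  Row 0: "ophai"
  Row 1: "npgh"
First row length: 5

5


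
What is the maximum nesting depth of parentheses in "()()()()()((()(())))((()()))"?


Input: "()()()()()((()(())))((()()))"
Tracking depth:
  Position 0 '(': depth becomes 1
  Position 1 ')': depth becomes 0
  Position 2 '(': depth becomes 1
  Position 3 ')': depth becomes 0
  Position 4 '(': depth becomes 1
  Position 5 ')': depth becomes 0
  Position 6 '(': depth becomes 1
  Position 7 ')': depth becomes 0
  Position 8 '(': depth becomes 1
  Position 9 ')': depth becomes 0
  Position 10 '(': depth becomes 1
  Position 11 '(': depth becomes 2
  Position 12 '(': depth becomes 3
  Position 13 ')': depth becomes 2
  Position 14 '(': depth becomes 3
  Position 15 '(': depth becomes 4
  Position 16 ')': depth becomes 3
  Position 17 ')': depth becomes 2
  Position 18 ')': depth becomes 1
  Position 19 ')': depth becomes 0
  Position 20 '(': depth becomes 1
  Position 21 '(': depth becomes 2
  Position 22 '(': depth becomes 3
  Position 23 ')': depth becomes 2
  Position 24 '(': depth becomes 3
  Position 25 ')': depth becomes 2
  Position 26 ')': depth becomes 1
  Position 27 ')': depth becomes 0
Maximum depth reached: 4

4


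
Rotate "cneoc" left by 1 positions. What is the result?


Input: "cneoc", rotate left by 1
First 1 characters: "c"
Remaining characters: "neoc"
Concatenate remaining + first: "neoc" + "c" = "neocc"

neocc


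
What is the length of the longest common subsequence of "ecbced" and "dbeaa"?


LCS of "ecbced" and "dbeaa"
DP table:
           d    b    e    a    a
      0    0    0    0    0    0
  e   0    0    0    1    1    1
  c   0    0    0    1    1    1
  b   0    0    1    1    1    1
  c   0    0    1    1    1    1
  e   0    0    1    2    2    2
  d   0    1    1    2    2    2
LCS length = dp[6][5] = 2

2


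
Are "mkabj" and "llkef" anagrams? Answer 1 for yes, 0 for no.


Strings: "mkabj", "llkef"
Sorted first:  abjkm
Sorted second: efkll
Differ at position 0: 'a' vs 'e' => not anagrams

0


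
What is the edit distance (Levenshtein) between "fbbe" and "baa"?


Computing edit distance: "fbbe" -> "baa"
DP table:
           b    a    a
      0    1    2    3
  f   1    1    2    3
  b   2    1    2    3
  b   3    2    2    3
  e   4    3    3    3
Edit distance = dp[4][3] = 3

3


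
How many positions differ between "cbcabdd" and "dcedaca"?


Comparing "cbcabdd" and "dcedaca" position by position:
  Position 0: 'c' vs 'd' => DIFFER
  Position 1: 'b' vs 'c' => DIFFER
  Position 2: 'c' vs 'e' => DIFFER
  Position 3: 'a' vs 'd' => DIFFER
  Position 4: 'b' vs 'a' => DIFFER
  Position 5: 'd' vs 'c' => DIFFER
  Position 6: 'd' vs 'a' => DIFFER
Positions that differ: 7

7


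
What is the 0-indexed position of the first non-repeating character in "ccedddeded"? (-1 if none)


Input: ccedddeded
Character frequencies:
  'c': 2
  'd': 5
  'e': 3
Scanning left to right for freq == 1:
  Position 0 ('c'): freq=2, skip
  Position 1 ('c'): freq=2, skip
  Position 2 ('e'): freq=3, skip
  Position 3 ('d'): freq=5, skip
  Position 4 ('d'): freq=5, skip
  Position 5 ('d'): freq=5, skip
  Position 6 ('e'): freq=3, skip
  Position 7 ('d'): freq=5, skip
  Position 8 ('e'): freq=3, skip
  Position 9 ('d'): freq=5, skip
  No unique character found => answer = -1

-1


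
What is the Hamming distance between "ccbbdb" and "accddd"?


Comparing "ccbbdb" and "accddd" position by position:
  Position 0: 'c' vs 'a' => differ
  Position 1: 'c' vs 'c' => same
  Position 2: 'b' vs 'c' => differ
  Position 3: 'b' vs 'd' => differ
  Position 4: 'd' vs 'd' => same
  Position 5: 'b' vs 'd' => differ
Total differences (Hamming distance): 4

4


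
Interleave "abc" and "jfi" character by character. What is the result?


Interleaving "abc" and "jfi":
  Position 0: 'a' from first, 'j' from second => "aj"
  Position 1: 'b' from first, 'f' from second => "bf"
  Position 2: 'c' from first, 'i' from second => "ci"
Result: ajbfci

ajbfci


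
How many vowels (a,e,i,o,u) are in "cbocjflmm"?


Input: cbocjflmm
Checking each character:
  'c' at position 0: consonant
  'b' at position 1: consonant
  'o' at position 2: vowel (running total: 1)
  'c' at position 3: consonant
  'j' at position 4: consonant
  'f' at position 5: consonant
  'l' at position 6: consonant
  'm' at position 7: consonant
  'm' at position 8: consonant
Total vowels: 1

1


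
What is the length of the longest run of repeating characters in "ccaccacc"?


Input: "ccaccacc"
Scanning for longest run:
  Position 1 ('c'): continues run of 'c', length=2
  Position 2 ('a'): new char, reset run to 1
  Position 3 ('c'): new char, reset run to 1
  Position 4 ('c'): continues run of 'c', length=2
  Position 5 ('a'): new char, reset run to 1
  Position 6 ('c'): new char, reset run to 1
  Position 7 ('c'): continues run of 'c', length=2
Longest run: 'c' with length 2

2


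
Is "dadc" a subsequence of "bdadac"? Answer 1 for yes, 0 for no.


Check if "dadc" is a subsequence of "bdadac"
Greedy scan:
  Position 0 ('b'): no match needed
  Position 1 ('d'): matches sub[0] = 'd'
  Position 2 ('a'): matches sub[1] = 'a'
  Position 3 ('d'): matches sub[2] = 'd'
  Position 4 ('a'): no match needed
  Position 5 ('c'): matches sub[3] = 'c'
All 4 characters matched => is a subsequence

1


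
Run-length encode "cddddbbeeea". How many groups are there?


Input: cddddbbeeea
Scanning for consecutive runs:
  Group 1: 'c' x 1 (positions 0-0)
  Group 2: 'd' x 4 (positions 1-4)
  Group 3: 'b' x 2 (positions 5-6)
  Group 4: 'e' x 3 (positions 7-9)
  Group 5: 'a' x 1 (positions 10-10)
Total groups: 5

5


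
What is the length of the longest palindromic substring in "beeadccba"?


Input: "beeadccba"
Checking substrings for palindromes:
  [1:3] "ee" (len 2) => palindrome
  [5:7] "cc" (len 2) => palindrome
Longest palindromic substring: "ee" with length 2

2


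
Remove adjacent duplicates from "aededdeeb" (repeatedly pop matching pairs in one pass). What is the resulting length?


Input: aededdeeb
Stack-based adjacent duplicate removal:
  Read 'a': push. Stack: a
  Read 'e': push. Stack: ae
  Read 'd': push. Stack: aed
  Read 'e': push. Stack: aede
  Read 'd': push. Stack: aeded
  Read 'd': matches stack top 'd' => pop. Stack: aede
  Read 'e': matches stack top 'e' => pop. Stack: aed
  Read 'e': push. Stack: aede
  Read 'b': push. Stack: aedeb
Final stack: "aedeb" (length 5)

5
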